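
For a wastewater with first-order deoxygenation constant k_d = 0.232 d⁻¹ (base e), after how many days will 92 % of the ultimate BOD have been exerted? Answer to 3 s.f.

t ≈ 10.9 d

y/L₀ = 1 − e^(−k_d t) = 0.92 ⇒ e^(−k_d t) = 0.0800
t = −ln(0.0800) / 0.232 = 2.526 / 0.232 = 10.89 d.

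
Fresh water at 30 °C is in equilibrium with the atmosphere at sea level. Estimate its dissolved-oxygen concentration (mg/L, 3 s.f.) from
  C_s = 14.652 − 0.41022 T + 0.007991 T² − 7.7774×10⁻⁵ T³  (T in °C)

C_s ≈ 7.44 mg/L

C_s = 14.652 − 0.41022×30 + 0.007991×30² − 7.7774×10⁻⁵×30³ = 7.437 mg/L.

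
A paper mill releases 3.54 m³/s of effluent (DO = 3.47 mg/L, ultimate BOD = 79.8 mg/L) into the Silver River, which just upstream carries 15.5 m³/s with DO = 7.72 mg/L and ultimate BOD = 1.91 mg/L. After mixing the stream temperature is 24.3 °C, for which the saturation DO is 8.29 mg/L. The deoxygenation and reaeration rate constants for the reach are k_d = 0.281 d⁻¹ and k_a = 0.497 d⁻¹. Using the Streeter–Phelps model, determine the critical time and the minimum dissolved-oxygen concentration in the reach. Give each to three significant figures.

t_c ≈ 2.33 d; minimum DO ≈ 3.48 mg/L

Mixed DO = (15.5×7.72 + 3.54×3.47)/(15.5+3.54) = 131.9/19.04 = 6.930 mg/L.
Mixed L₀ = (15.5×1.91 + 3.54×79.8)/(19.04) = 312.1/19.04 = 16.39 mg/L.
Initial deficit D₀ = C_s − DO₀ = 8.29 − 6.930 = 1.360 mg/L.
t_c = (1/0.2160) ln[(0.497/0.281)(1 − 1.360×0.2160/(0.281×16.39))] = 4.630 × ln(1.656) = 2.335 d.
D_c = (0.281/0.497) × 16.39 × e^(−0.281×2.335) = 0.5654 × 16.39 × 0.5189 = 4.809 mg/L.
Minimum DO = 8.29 − 4.809 = 3.481 mg/L.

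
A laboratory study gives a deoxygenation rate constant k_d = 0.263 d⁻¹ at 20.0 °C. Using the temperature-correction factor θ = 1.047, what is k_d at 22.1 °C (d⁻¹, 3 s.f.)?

k_d ≈ 0.290 d⁻¹

k_d(T₂) = k_d(T₁) · θ^(T₂−T₁) = 0.263 × 1.047^(22.1−20.0)
= 0.263 × 1.047^2.10 = 0.263 × 1.101 = 0.2896 d⁻¹.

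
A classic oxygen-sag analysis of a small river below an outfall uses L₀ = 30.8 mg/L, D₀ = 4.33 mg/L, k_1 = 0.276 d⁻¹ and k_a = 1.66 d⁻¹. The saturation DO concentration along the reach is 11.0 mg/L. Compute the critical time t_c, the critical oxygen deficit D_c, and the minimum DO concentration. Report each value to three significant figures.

With k_a/k_1 = 6.014 and 1 − D₀(k_a−k_1)/(k_1 L₀) = 0.2950,
t_c = ln(6.014 × 0.2950) / (1.66 − 0.276) = ln(1.775) / 1.384 = 0.5735/1.384 = 0.4144 d.
D_c = (k_1/k_a) L₀ e^(−k_1 t_c) = (0.276/1.66) × 30.8 × e^(−0.276×0.4144) = 0.1663 × 30.8 × 0.8919 = 4.568 mg/L.
Minimum DO = C_s − D_c = 11.0 − 4.568 = 6.432 mg/L.

t_c ≈ 0.414 d; D_c ≈ 4.57 mg/L; min DO ≈ 6.43 mg/L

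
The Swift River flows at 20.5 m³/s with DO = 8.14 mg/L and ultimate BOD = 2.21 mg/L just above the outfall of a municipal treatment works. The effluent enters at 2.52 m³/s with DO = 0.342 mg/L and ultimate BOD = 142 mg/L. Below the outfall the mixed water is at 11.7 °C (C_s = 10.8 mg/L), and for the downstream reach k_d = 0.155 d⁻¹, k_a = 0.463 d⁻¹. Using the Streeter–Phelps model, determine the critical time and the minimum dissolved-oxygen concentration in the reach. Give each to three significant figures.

t_c ≈ 1.90 d; minimum DO ≈ 6.43 mg/L

Mixed DO = (20.5×8.14 + 2.52×0.342)/(20.5+2.52) = 167.7/23.02 = 7.286 mg/L.
Mixed L₀ = (20.5×2.21 + 2.52×142)/(23.02) = 403.1/23.02 = 17.51 mg/L.
Initial deficit D₀ = C_s − DO₀ = 10.8 − 7.286 = 3.514 mg/L.
t_c = (1/0.3080) ln[(0.463/0.155)(1 − 3.514×0.3080/(0.155×17.51))] = 3.247 × ln(1.796) = 1.902 d.
D_c = (0.155/0.463) × 17.51 × e^(−0.155×1.902) = 0.3348 × 17.51 × 0.7447 = 4.366 mg/L.
Minimum DO = 10.8 − 4.366 = 6.434 mg/L.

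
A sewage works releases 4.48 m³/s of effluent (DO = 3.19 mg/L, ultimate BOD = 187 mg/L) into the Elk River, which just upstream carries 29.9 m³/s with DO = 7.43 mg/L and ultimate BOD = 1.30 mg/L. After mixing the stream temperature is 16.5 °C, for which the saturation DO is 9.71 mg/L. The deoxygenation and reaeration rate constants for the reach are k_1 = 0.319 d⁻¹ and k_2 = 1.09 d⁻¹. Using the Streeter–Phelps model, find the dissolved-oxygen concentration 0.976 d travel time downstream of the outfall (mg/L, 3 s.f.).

DO ≈ 4.65 mg/L

Mixed DO = (29.9×7.43 + 4.48×3.19)/(29.9+4.48) = 236.4/34.38 = 6.877 mg/L.
Mixed L₀ = (29.9×1.30 + 4.48×187)/(34.38) = 876.6/34.38 = 25.50 mg/L.
Initial deficit D₀ = C_s − DO₀ = 9.71 − 6.877 = 2.833 mg/L.
D(0.976) = [0.319×25.50/(1.09−0.319)](e^(−0.319×0.976) − e^(−1.09×0.976)) + 2.833 e^(−1.09×0.976)
= 10.55 × (0.7325 − 0.3451) + 2.833 × 0.3451 = 5.064 mg/L.
DO = 9.71 − 5.064 = 4.646 mg/L.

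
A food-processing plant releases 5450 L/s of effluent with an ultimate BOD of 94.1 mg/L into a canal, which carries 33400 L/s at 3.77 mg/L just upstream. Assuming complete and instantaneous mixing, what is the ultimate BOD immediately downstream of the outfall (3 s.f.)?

16.4 mg/L

Flow-weighted mixing: C = (Q_r C_r + Q_w C_w)/(Q_r + Q_w)
= (33400×3.77 + 5450×94.1)/(33400 + 5450) = 638800/38850 = 16.44 mg/L.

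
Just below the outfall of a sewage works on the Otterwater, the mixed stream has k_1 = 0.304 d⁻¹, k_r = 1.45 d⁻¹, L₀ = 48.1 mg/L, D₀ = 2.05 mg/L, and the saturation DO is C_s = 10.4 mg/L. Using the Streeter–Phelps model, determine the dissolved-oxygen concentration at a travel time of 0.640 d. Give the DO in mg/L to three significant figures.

k_1 L₀/(k_r−k_1) = 0.304×48.1/(1.45−0.304) = 14.62/1.146 = 12.76 mg/L.
e^(−k_1 t) = e^(−0.304×0.6400) = 0.8232; e^(−k_r t) = e^(−1.45×0.6400) = 0.3953.
D = 12.76 × (0.8232 − 0.3953) + 2.05 × 0.3953 = 5.459 + 0.8105 = 6.270 mg/L.
DO = C_s − D = 10.4 − 6.270 = 4.130 mg/L.

DO ≈ 4.13 mg/L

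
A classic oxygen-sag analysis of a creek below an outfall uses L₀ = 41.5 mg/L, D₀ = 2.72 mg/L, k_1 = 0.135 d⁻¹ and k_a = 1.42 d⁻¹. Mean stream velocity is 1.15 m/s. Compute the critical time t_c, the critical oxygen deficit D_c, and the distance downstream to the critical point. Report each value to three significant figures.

t_c ≈ 1.07 d; D_c ≈ 3.41 mg/L; x_c ≈ 106 km

t_c = [1/(k_a−k_1)] ln[(k_a/k_1)(1 − D₀(k_a−k_1)/(k_1 L₀))]
= [1/(1.42−0.135)] ln[(1.42/0.135)(1 − 2.72×1.285/(0.135×41.5))]
= (1/1.285) ln[10.52 × 0.3761] = 0.7782 × ln(3.956) = 0.7782 × 1.375 = 1.070 d.
L(t_c) = L₀ e^(−k_1 t_c) = 41.5 × 0.8655 = 35.92 mg/L, and at the critical point k_a D_c = k_1 L, so D_c = (0.135/1.42) × 35.92 = 3.415 mg/L.
x_c = v t_c = 1.15 m/s × 1.070 d × 86400 s/d = 106300 m ≈ 106 km.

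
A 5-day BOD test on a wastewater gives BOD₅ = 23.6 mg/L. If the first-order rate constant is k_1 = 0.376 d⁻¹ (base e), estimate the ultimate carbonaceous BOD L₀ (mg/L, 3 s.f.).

L₀ ≈ 27.8 mg/L

BOD₅ = L₀(1 − e^(−5k_1)) ⇒ L₀ = BOD₅ / (1 − e^(−5×0.376))
= 23.6 / (1 − 0.1526) = 23.6 / 0.8474 = 27.85 mg/L.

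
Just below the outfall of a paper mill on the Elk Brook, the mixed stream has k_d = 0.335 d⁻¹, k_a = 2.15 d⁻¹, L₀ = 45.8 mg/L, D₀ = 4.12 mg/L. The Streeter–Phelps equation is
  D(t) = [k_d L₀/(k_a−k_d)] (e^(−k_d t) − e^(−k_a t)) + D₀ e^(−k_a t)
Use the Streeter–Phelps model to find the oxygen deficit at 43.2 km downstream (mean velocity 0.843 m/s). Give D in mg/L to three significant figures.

D ≈ 5.72 mg/L

Travel time t = x/v = 43.2 km / (0.843 m/s) = 43200 m / 0.843 m/s = 51250 s = 0.5931 d.
k_d L₀/(k_a−k_d) = 0.335×45.8/(2.15−0.335) = 15.34/1.815 = 8.453 mg/L.
e^(−k_d t) = e^(−0.335×0.5931) = 0.8198; e^(−k_a t) = e^(−2.15×0.5931) = 0.2794.
D = 8.453 × (0.8198 − 0.2794) + 4.12 × 0.2794 = 4.568 + 1.151 = 5.719 mg/L.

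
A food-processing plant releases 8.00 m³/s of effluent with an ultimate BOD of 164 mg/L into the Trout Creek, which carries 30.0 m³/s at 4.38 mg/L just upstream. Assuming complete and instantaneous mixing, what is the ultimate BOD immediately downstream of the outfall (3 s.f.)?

38.0 mg/L

Flow-weighted mixing: C = (Q_r C_r + Q_w C_w)/(Q_r + Q_w)
= (30.0×4.38 + 8.00×164)/(30.0 + 8.00) = 1443/38.00 = 37.98 mg/L.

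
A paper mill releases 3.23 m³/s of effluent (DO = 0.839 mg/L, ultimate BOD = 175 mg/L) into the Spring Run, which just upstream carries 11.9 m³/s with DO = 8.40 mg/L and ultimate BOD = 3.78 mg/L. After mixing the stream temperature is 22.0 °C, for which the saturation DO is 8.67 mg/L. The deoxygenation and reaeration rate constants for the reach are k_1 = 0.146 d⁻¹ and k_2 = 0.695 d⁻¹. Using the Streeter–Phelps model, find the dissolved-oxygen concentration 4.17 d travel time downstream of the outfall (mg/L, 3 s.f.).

Mixed DO = (11.9×8.40 + 3.23×0.839)/(11.9+3.23) = 102.7/15.13 = 6.786 mg/L.
Mixed L₀ = (11.9×3.78 + 3.23×175)/(15.13) = 610.2/15.13 = 40.33 mg/L.
Initial deficit D₀ = C_s − DO₀ = 8.67 − 6.786 = 1.884 mg/L.
D(4.17) = [0.146×40.33/(0.695−0.146)](e^(−0.146×4.17) − e^(−0.695×4.17)) + 1.884 e^(−0.695×4.17)
= 10.73 × (0.5440 − 0.05513) + 1.884 × 0.05513 = 5.347 mg/L.
DO = 8.67 − 5.347 = 3.323 mg/L.

DO ≈ 3.32 mg/L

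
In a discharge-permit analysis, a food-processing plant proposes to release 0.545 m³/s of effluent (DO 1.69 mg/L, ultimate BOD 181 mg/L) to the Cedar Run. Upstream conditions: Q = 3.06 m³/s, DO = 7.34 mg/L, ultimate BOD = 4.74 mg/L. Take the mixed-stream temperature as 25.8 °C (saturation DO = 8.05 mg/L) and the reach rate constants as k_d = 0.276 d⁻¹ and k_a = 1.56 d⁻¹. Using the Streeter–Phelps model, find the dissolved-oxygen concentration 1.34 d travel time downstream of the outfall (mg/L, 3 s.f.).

DO ≈ 4.03 mg/L

Mixed DO = (3.06×7.34 + 0.545×1.69)/(3.06+0.545) = 23.38/3.605 = 6.486 mg/L.
Mixed L₀ = (3.06×4.74 + 0.545×181)/(3.605) = 113.1/3.605 = 31.39 mg/L.
Initial deficit D₀ = C_s − DO₀ = 8.05 − 6.486 = 1.564 mg/L.
D(1.34) = [0.276×31.39/(1.56−0.276)](e^(−0.276×1.34) − e^(−1.56×1.34)) + 1.564 e^(−1.56×1.34)
= 6.747 × (0.6908 − 0.1236) + 1.564 × 0.1236 = 4.020 mg/L.
DO = 8.05 − 4.020 = 4.030 mg/L.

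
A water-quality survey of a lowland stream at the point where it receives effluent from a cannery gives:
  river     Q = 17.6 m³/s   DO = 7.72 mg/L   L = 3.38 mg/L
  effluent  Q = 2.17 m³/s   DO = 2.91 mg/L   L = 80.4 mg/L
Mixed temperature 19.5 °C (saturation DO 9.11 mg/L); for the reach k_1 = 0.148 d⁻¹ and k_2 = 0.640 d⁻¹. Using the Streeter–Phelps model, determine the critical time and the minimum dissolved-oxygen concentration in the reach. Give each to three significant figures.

t_c ≈ 1.40 d; minimum DO ≈ 6.89 mg/L

Mixed DO = (17.6×7.72 + 2.17×2.91)/(17.6+2.17) = 142.2/19.77 = 7.192 mg/L.
Mixed L₀ = (17.6×3.38 + 2.17×80.4)/(19.77) = 234.0/19.77 = 11.83 mg/L.
Initial deficit D₀ = C_s − DO₀ = 9.11 − 7.192 = 1.918 mg/L.
t_c = (1/0.4920) ln[(0.640/0.148)(1 − 1.918×0.4920/(0.148×11.83))] = 2.033 × ln(1.994) = 1.403 d.
D_c = (0.148/0.640) × 11.83 × e^(−0.148×1.403) = 0.2312 × 11.83 × 0.8125 = 2.223 mg/L.
Minimum DO = 9.11 − 2.223 = 6.887 mg/L.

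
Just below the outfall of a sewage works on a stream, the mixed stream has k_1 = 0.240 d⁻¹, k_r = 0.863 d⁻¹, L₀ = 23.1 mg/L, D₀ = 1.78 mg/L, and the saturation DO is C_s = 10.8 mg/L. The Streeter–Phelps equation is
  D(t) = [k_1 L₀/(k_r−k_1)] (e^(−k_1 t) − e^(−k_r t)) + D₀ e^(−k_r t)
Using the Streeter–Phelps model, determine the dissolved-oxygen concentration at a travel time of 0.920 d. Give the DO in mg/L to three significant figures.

k_1 L₀/(k_r−k_1) = 0.240×23.1/(0.863−0.240) = 5.544/0.6230 = 8.899 mg/L.
e^(−k_1 t) = e^(−0.240×0.9200) = 0.8019; e^(−k_r t) = e^(−0.863×0.9200) = 0.4521.
D = 8.899 × (0.8019 − 0.4521) + 1.78 × 0.4521 = 3.113 + 0.8047 = 3.918 mg/L.
DO = C_s − D = 10.8 − 3.918 = 6.882 mg/L.

DO ≈ 6.88 mg/L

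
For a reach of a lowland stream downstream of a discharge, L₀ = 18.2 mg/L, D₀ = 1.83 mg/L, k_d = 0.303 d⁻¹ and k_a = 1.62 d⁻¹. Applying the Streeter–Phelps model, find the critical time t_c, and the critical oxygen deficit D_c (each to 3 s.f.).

t_c ≈ 0.837 d; D_c ≈ 2.64 mg/L

With k_a/k_d = 5.347 and 1 − D₀(k_a−k_d)/(k_d L₀) = 0.5630,
t_c = ln(5.347 × 0.5630) / (1.62 − 0.303) = ln(3.010) / 1.317 = 1.102/1.317 = 0.8367 d.
D_c = (k_d/k_a) L₀ e^(−k_d t_c) = (0.303/1.62) × 18.2 × e^(−0.303×0.8367) = 0.1870 × 18.2 × 0.7761 = 2.642 mg/L.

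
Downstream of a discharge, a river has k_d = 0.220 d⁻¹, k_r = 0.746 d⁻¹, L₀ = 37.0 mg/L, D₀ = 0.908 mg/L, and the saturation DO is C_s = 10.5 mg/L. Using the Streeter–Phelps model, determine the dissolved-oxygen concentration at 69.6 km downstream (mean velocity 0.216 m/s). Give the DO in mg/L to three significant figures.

Travel time t = x/v = 69.6 km / (0.216 m/s) = 69600 m / 0.216 m/s = 322200 s = 3.729 d.
k_d L₀/(k_r−k_d) = 0.220×37.0/(0.746−0.220) = 8.140/0.5260 = 15.48 mg/L.
e^(−k_d t) = e^(−0.220×3.729) = 0.4402; e^(−k_r t) = e^(−0.746×3.729) = 0.06191.
D = 15.48 × (0.4402 − 0.06191) + 0.908 × 0.06191 = 5.855 + 0.05621 = 5.911 mg/L.
DO = C_s − D = 10.5 − 5.911 = 4.589 mg/L.

DO ≈ 4.59 mg/L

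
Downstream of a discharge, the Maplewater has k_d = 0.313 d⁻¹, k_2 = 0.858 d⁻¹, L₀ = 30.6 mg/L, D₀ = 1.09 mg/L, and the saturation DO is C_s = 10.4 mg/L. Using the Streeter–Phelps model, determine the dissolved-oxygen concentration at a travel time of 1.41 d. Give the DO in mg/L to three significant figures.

k_d L₀/(k_2−k_d) = 0.313×30.6/(0.858−0.313) = 9.578/0.5450 = 17.57 mg/L.
e^(−k_d t) = e^(−0.313×1.410) = 0.6432; e^(−k_2 t) = e^(−0.858×1.410) = 0.2983.
D = 17.57 × (0.6432 − 0.2983) + 1.09 × 0.2983 = 6.062 + 0.3251 = 6.387 mg/L.
DO = C_s − D = 10.4 − 6.387 = 4.013 mg/L.

DO ≈ 4.01 mg/L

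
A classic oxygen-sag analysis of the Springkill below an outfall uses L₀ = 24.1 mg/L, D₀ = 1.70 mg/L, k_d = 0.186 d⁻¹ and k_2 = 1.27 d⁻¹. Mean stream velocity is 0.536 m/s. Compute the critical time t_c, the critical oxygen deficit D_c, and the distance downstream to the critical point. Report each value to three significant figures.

At the critical point dD/dt = 0, so k_d L₀ e^(−k_d t) = k_2 D. Substituting D(t) from the Streeter–Phelps equation and solving for t gives
t_c = ln[(k_2/k_d)(1 − D₀(k_2−k_d)/(k_d L₀))] / (k_2−k_d).
Here k_2−k_d = 1.084 d⁻¹ and 1 − D₀(k_2−k_d)/(k_d L₀) = 1 − 1.70×1.084/(0.186×24.1) = 0.5889, so
t_c = ln(6.828 × 0.5889) / 1.084 = 1.392 / 1.084 = 1.284 d.
D_c = (k_d/k_2) L₀ e^(−k_d t_c) = (0.186/1.27) × 24.1 × e^(−0.186×1.284) = 0.1465 × 24.1 × 0.7876 = 2.780 mg/L.
x_c = v t_c = 0.536 m/s × 1.284 d × 86400 s/d = 59450 m ≈ 59.4 km.

t_c ≈ 1.28 d; D_c ≈ 2.78 mg/L; x_c ≈ 59.4 km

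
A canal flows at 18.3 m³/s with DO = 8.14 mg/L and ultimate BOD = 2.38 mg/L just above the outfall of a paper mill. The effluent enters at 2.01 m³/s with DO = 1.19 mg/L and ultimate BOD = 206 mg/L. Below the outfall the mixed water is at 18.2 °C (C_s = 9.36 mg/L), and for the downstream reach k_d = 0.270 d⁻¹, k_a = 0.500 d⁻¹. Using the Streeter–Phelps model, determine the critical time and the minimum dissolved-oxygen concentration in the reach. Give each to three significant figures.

t_c ≈ 2.35 d; minimum DO ≈ 2.92 mg/L

Mixed DO = (18.3×8.14 + 2.01×1.19)/(18.3+2.01) = 151.4/20.31 = 7.452 mg/L.
Mixed L₀ = (18.3×2.38 + 2.01×206)/(20.31) = 457.6/20.31 = 22.53 mg/L.
Initial deficit D₀ = C_s − DO₀ = 9.36 − 7.452 = 1.908 mg/L.
t_c = (1/0.2300) ln[(0.500/0.270)(1 − 1.908×0.2300/(0.270×22.53))] = 4.348 × ln(1.718) = 2.354 d.
D_c = (0.270/0.500) × 22.53 × e^(−0.270×2.354) = 0.5400 × 22.53 × 0.5297 = 6.445 mg/L.
Minimum DO = 9.36 − 6.445 = 2.915 mg/L.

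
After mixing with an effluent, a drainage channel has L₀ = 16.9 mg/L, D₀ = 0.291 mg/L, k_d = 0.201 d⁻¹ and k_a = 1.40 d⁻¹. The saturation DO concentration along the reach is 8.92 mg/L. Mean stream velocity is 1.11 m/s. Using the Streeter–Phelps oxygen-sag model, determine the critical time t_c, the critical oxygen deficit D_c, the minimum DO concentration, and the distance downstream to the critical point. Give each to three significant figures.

With k_a/k_d = 6.965 and 1 − D₀(k_a−k_d)/(k_d L₀) = 0.8973,
t_c = ln(6.965 × 0.8973) / (1.40 − 0.201) = ln(6.250) / 1.199 = 1.833/1.199 = 1.528 d.
D_c = (k_d/k_a) L₀ e^(−k_d t_c) = (0.201/1.40) × 16.9 × e^(−0.201×1.528) = 0.1436 × 16.9 × 0.7355 = 1.785 mg/L.
Minimum DO = C_s − D_c = 8.92 − 1.785 = 7.135 mg/L.
x_c = v t_c = 1.11 m/s × 1.528 d × 86400 s/d = 146600 m ≈ 147 km.

t_c ≈ 1.53 d; D_c ≈ 1.78 mg/L; min DO ≈ 7.14 mg/L; x_c ≈ 147 km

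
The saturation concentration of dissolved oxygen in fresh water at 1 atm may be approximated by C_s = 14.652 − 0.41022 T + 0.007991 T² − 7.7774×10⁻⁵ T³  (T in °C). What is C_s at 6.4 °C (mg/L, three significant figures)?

C_s ≈ 12.3 mg/L

C_s = 14.652 − 0.41022×6.4 + 0.007991×6.4² − 7.7774×10⁻⁵×6.4³ = 12.33 mg/L.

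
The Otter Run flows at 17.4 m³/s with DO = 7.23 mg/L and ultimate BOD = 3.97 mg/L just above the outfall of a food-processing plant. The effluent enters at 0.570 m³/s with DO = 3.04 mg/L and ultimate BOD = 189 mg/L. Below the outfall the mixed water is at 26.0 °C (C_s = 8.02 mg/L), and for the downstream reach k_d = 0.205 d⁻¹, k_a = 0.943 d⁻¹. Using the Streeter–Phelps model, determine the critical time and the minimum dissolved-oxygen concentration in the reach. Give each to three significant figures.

t_c ≈ 1.51 d; minimum DO ≈ 6.45 mg/L

Mixed DO = (17.4×7.23 + 0.570×3.04)/(17.4+0.570) = 127.5/17.97 = 7.097 mg/L.
Mixed L₀ = (17.4×3.97 + 0.570×189)/(17.97) = 176.8/17.97 = 9.839 mg/L.
Initial deficit D₀ = C_s − DO₀ = 8.02 − 7.097 = 0.9229 mg/L.
t_c = (1/0.7380) ln[(0.943/0.205)(1 − 0.9229×0.7380/(0.205×9.839))] = 1.355 × ln(3.047) = 1.510 d.
D_c = (0.205/0.943) × 9.839 × e^(−0.205×1.510) = 0.2174 × 9.839 × 0.7338 = 1.570 mg/L.
Minimum DO = 8.02 − 1.570 = 6.450 mg/L.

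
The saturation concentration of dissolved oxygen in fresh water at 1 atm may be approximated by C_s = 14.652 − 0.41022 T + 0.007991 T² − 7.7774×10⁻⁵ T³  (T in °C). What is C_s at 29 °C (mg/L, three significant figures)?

C_s ≈ 7.58 mg/L

C_s = 14.652 − 0.41022×29 + 0.007991×29² − 7.7774×10⁻⁵×29³ = 7.579 mg/L.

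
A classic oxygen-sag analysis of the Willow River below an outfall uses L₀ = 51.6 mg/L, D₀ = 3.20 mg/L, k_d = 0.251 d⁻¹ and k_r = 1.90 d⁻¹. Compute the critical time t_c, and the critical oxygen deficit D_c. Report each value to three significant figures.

At the critical point dD/dt = 0, so k_d L₀ e^(−k_d t) = k_r D. Substituting D(t) from the Streeter–Phelps equation and solving for t gives
t_c = ln[(k_r/k_d)(1 − D₀(k_r−k_d)/(k_d L₀))] / (k_r−k_d).
Here k_r−k_d = 1.649 d⁻¹ and 1 − D₀(k_r−k_d)/(k_d L₀) = 1 − 3.20×1.649/(0.251×51.6) = 0.5926, so
t_c = ln(7.570 × 0.5926) / 1.649 = 1.501 / 1.649 = 0.9102 d.
L(t_c) = L₀ e^(−k_d t_c) = 51.6 × 0.7958 = 41.06 mg/L, and at the critical point k_r D_c = k_d L, so D_c = (0.251/1.90) × 41.06 = 5.424 mg/L.

t_c ≈ 0.910 d; D_c ≈ 5.42 mg/L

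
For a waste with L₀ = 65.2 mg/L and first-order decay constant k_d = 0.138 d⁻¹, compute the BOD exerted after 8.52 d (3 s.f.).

y_t = L₀(1 − e^(−k_d t)) = 65.2 × (1 − e^(−0.138×8.52))
= 65.2 × (1 − 0.3086) = 65.2 × 0.6914 = 45.08 mg/L.

y ≈ 45.1 mg/L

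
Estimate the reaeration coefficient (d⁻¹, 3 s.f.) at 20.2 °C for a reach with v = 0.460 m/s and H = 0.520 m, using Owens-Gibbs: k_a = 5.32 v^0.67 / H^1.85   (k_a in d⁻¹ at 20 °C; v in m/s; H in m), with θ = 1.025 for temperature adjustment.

k_a ≈ 10.7 d⁻¹

k_a(20) = 5.32 × 0.460^0.67 / 0.520^1.85 = 5.32 × 0.5944 / 0.2983 = 10.60 d⁻¹.
k_a(20.2) = 10.60 × 1.025^(20.2−20) = 10.60 × 1.005 = 10.65 d⁻¹.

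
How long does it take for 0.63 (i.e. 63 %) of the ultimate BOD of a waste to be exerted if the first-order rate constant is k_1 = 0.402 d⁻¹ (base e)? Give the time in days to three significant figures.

t ≈ 2.47 d

y/L₀ = 1 − e^(−k_1 t) = 0.63 ⇒ e^(−k_1 t) = 0.370
t = −ln(0.370) / 0.402 = 0.9943 / 0.402 = 2.473 d.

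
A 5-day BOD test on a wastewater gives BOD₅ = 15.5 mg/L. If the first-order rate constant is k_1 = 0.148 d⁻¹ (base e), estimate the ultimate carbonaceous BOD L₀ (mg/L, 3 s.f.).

L₀ ≈ 29.6 mg/L

BOD₅ = L₀(1 − e^(−5k_1)) ⇒ L₀ = BOD₅ / (1 − e^(−5×0.148))
= 15.5 / (1 − 0.4771) = 15.5 / 0.5229 = 29.64 mg/L.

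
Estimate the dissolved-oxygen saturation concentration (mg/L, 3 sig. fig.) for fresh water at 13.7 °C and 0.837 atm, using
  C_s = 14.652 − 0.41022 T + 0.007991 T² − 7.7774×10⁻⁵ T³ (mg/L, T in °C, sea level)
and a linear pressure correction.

C_s ≈ 8.65 mg/L

At sea level: C_s = 14.652 − 0.41022×13.7 + 0.007991×13.7² − 7.7774×10⁻⁵×13.7³ = 10.33 mg/L.
Pressure correction: C_s' = 10.33 × 0.837 = 8.648 mg/L.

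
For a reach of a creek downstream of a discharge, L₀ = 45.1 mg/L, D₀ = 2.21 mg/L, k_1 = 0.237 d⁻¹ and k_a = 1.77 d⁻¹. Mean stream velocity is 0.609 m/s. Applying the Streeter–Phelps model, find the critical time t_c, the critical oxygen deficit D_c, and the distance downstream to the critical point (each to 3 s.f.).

t_c ≈ 1.06 d; D_c ≈ 4.69 mg/L; x_c ≈ 55.9 km

At the critical point dD/dt = 0, so k_1 L₀ e^(−k_1 t) = k_a D. Substituting D(t) from the Streeter–Phelps equation and solving for t gives
t_c = ln[(k_a/k_1)(1 − D₀(k_a−k_1)/(k_1 L₀))] / (k_a−k_1).
Here k_a−k_1 = 1.533 d⁻¹ and 1 − D₀(k_a−k_1)/(k_1 L₀) = 1 − 2.21×1.533/(0.237×45.1) = 0.6830, so
t_c = ln(7.468 × 0.6830) / 1.533 = 1.629 / 1.533 = 1.063 d.
L(t_c) = L₀ e^(−k_1 t_c) = 45.1 × 0.7773 = 35.06 mg/L, and at the critical point k_a D_c = k_1 L, so D_c = (0.237/1.77) × 35.06 = 4.694 mg/L.
x_c = v t_c = 0.609 m/s × 1.063 d × 86400 s/d = 55930 m ≈ 55.9 km.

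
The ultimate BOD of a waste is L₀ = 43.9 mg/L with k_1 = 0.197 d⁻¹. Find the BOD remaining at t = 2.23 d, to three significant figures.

L_t = L₀ e^(−k_1 t) = 43.9 × e^(−0.197×2.23) = 43.9 × 0.6445 = 28.29 mg/L.

L ≈ 28.3 mg/L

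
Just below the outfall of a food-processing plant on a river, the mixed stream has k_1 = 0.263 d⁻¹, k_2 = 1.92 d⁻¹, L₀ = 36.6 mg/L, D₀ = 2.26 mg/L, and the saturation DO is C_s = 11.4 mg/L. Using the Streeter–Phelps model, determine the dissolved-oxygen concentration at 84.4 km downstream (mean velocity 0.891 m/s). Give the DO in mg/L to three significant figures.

Travel time t = x/v = 84.4 km / (0.891 m/s) = 84400 m / 0.891 m/s = 94730 s = 1.096 d.
k_1 L₀/(k_2−k_1) = 0.263×36.6/(1.92−0.263) = 9.626/1.657 = 5.809 mg/L.
e^(−k_1 t) = e^(−0.263×1.096) = 0.7495; e^(−k_2 t) = e^(−1.92×1.096) = 0.1218.
D = 5.809 × (0.7495 − 0.1218) + 2.26 × 0.1218 = 3.646 + 0.2754 = 3.922 mg/L.
DO = C_s − D = 11.4 − 3.922 = 7.478 mg/L.

DO ≈ 7.48 mg/L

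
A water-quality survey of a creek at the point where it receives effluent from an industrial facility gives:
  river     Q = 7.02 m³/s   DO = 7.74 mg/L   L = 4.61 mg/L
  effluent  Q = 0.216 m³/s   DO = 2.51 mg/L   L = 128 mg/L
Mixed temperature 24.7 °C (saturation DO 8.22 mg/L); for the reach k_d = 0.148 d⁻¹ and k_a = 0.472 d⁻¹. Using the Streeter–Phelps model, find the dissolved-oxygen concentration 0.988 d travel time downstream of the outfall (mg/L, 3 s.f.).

Mixed DO = (7.02×7.74 + 0.216×2.51)/(7.02+0.216) = 54.88/7.236 = 7.584 mg/L.
Mixed L₀ = (7.02×4.61 + 0.216×128)/(7.236) = 60.01/7.236 = 8.293 mg/L.
Initial deficit D₀ = C_s − DO₀ = 8.22 − 7.584 = 0.6361 mg/L.
D(0.988) = [0.148×8.293/(0.472−0.148)](e^(−0.148×0.988) − e^(−0.472×0.988)) + 0.6361 e^(−0.472×0.988)
= 3.788 × (0.8640 − 0.6273) + 0.6361 × 0.6273 = 1.296 mg/L.
DO = 8.22 − 1.296 = 6.924 mg/L.

DO ≈ 6.92 mg/L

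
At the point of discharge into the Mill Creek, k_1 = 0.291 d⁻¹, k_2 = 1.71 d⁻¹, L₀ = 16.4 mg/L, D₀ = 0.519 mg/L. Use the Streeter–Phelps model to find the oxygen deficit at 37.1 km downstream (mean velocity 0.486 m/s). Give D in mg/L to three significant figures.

D ≈ 1.97 mg/L

Travel time t = x/v = 37.1 km / (0.486 m/s) = 37100 m / 0.486 m/s = 76340 s = 0.8835 d.
k_1 L₀/(k_2−k_1) = 0.291×16.4/(1.71−0.291) = 4.772/1.419 = 3.363 mg/L.
e^(−k_1 t) = e^(−0.291×0.8835) = 0.7733; e^(−k_2 t) = e^(−1.71×0.8835) = 0.2207.
D = 3.363 × (0.7733 − 0.2207) + 0.519 × 0.2207 = 1.858 + 0.1146 = 1.973 mg/L.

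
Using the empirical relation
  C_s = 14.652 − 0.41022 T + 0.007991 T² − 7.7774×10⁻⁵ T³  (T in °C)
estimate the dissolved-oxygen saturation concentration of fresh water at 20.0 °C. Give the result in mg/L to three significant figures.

C_s ≈ 9.02 mg/L

C_s = 14.652 − 0.41022×20.0 + 0.007991×20.0² − 7.7774×10⁻⁵×20.0³ = 9.022 mg/L.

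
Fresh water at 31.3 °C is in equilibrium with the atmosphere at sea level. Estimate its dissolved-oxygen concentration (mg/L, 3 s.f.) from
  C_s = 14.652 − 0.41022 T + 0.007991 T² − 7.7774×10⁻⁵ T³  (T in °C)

C_s = 14.652 − 0.41022×31.3 + 0.007991×31.3² − 7.7774×10⁻⁵×31.3³ = 7.256 mg/L.

C_s ≈ 7.26 mg/L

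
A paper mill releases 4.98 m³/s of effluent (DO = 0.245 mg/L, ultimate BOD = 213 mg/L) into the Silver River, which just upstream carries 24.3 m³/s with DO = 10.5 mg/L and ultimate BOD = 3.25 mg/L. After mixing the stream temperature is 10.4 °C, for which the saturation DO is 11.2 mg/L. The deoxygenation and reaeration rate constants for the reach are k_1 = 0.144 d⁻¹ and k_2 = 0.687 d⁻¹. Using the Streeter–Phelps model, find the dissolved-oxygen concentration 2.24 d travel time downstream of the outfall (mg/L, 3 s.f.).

Mixed DO = (24.3×10.5 + 4.98×0.245)/(24.3+4.98) = 256.4/29.28 = 8.756 mg/L.
Mixed L₀ = (24.3×3.25 + 4.98×213)/(29.28) = 1140/29.28 = 38.92 mg/L.
Initial deficit D₀ = C_s − DO₀ = 11.2 − 8.756 = 2.444 mg/L.
D(2.24) = [0.144×38.92/(0.687−0.144)](e^(−0.144×2.24) − e^(−0.687×2.24)) + 2.444 e^(−0.687×2.24)
= 10.32 × (0.7243 − 0.2146) + 2.444 × 0.2146 = 5.786 mg/L.
DO = 11.2 − 5.786 = 5.414 mg/L.

DO ≈ 5.41 mg/L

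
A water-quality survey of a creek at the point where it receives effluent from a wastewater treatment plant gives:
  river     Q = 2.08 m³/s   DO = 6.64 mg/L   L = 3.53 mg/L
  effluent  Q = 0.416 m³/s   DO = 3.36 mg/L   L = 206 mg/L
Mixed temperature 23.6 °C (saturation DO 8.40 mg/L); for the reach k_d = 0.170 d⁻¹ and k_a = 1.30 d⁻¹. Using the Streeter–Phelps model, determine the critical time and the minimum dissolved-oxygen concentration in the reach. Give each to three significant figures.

t_c ≈ 1.33 d; minimum DO ≈ 4.51 mg/L

Mixed DO = (2.08×6.64 + 0.416×3.36)/(2.08+0.416) = 15.21/2.496 = 6.093 mg/L.
Mixed L₀ = (2.08×3.53 + 0.416×206)/(2.496) = 93.04/2.496 = 37.27 mg/L.
Initial deficit D₀ = C_s − DO₀ = 8.40 − 6.093 = 2.307 mg/L.
t_c = (1/1.130) ln[(1.30/0.170)(1 − 2.307×1.130/(0.170×37.27))] = 0.8850 × ln(4.502) = 1.331 d.
D_c = (0.170/1.30) × 37.27 × e^(−0.170×1.331) = 0.1308 × 37.27 × 0.7975 = 3.887 mg/L.
Minimum DO = 8.40 − 3.887 = 4.513 mg/L.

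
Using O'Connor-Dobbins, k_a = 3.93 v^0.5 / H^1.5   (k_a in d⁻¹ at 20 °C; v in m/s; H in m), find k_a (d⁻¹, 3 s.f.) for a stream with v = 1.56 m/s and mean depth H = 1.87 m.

k_a = 3.93 × 1.56^0.5 / 1.87^1.5 = 3.93 × 1.249 / 2.557 = 1.920 d⁻¹.

k_a ≈ 1.92 d⁻¹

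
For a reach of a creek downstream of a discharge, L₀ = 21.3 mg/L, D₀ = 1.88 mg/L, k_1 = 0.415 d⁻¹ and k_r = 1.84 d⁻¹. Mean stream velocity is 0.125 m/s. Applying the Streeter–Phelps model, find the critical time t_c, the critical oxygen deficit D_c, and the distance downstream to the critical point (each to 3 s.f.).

With k_r/k_1 = 4.434 and 1 − D₀(k_r−k_1)/(k_1 L₀) = 0.6969,
t_c = ln(4.434 × 0.6969) / (1.84 − 0.415) = ln(3.090) / 1.425 = 1.128/1.425 = 0.7917 d.
D_c = (k_1/k_r) L₀ e^(−k_1 t_c) = (0.415/1.84) × 21.3 × e^(−0.415×0.7917) = 0.2255 × 21.3 × 0.7200 = 3.459 mg/L.
x_c = v t_c = 0.125 m/s × 0.7917 d × 86400 s/d = 8550 m ≈ 8.55 km.

t_c ≈ 0.792 d; D_c ≈ 3.46 mg/L; x_c ≈ 8.55 km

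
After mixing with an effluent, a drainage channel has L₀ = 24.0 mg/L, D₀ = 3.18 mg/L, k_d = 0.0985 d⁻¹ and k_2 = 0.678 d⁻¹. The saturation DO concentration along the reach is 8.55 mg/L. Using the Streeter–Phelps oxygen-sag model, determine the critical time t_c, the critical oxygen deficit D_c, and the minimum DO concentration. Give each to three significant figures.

t_c ≈ 0.720 d; D_c ≈ 3.25 mg/L; min DO ≈ 5.30 mg/L

At the critical point dD/dt = 0, so k_d L₀ e^(−k_d t) = k_2 D. Substituting D(t) from the Streeter–Phelps equation and solving for t gives
t_c = ln[(k_2/k_d)(1 − D₀(k_2−k_d)/(k_d L₀))] / (k_2−k_d).
Here k_2−k_d = 0.5795 d⁻¹ and 1 − D₀(k_2−k_d)/(k_d L₀) = 1 − 3.18×0.5795/(0.0985×24.0) = 0.2205, so
t_c = ln(6.883 × 0.2205) / 0.5795 = 0.4171 / 0.5795 = 0.7197 d.
D_c = (k_d/k_2) L₀ e^(−k_d t_c) = (0.0985/0.678) × 24.0 × e^(−0.0985×0.7197) = 0.1453 × 24.0 × 0.9316 = 3.248 mg/L.
Minimum DO = C_s − D_c = 8.55 − 3.248 = 5.302 mg/L.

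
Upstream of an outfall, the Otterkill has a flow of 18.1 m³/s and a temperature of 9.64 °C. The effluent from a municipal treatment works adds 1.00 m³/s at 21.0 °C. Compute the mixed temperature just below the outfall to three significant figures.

Flow-weighted mixing: C = (Q_r C_r + Q_w C_w)/(Q_r + Q_w)
= (18.1×9.64 + 1.00×21.0)/(18.1 + 1.00) = 195.5/19.10 = 10.23 °C.

10.2 °C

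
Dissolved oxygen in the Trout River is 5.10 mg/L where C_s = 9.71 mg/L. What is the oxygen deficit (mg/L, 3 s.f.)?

D = C_s − C = 9.71 − 5.10 = 4.61 mg/L.

D ≈ 4.61 mg/L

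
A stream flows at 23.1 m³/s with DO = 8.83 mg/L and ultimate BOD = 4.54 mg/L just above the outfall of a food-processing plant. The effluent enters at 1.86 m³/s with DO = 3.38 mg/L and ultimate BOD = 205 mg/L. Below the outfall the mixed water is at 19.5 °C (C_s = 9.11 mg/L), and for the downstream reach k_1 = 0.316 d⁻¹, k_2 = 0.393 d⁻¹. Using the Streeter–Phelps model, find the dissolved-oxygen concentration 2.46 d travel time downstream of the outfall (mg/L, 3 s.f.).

DO ≈ 2.51 mg/L

Mixed DO = (23.1×8.83 + 1.86×3.38)/(23.1+1.86) = 210.3/24.96 = 8.424 mg/L.
Mixed L₀ = (23.1×4.54 + 1.86×205)/(24.96) = 486.2/24.96 = 19.48 mg/L.
Initial deficit D₀ = C_s − DO₀ = 9.11 − 8.424 = 0.6861 mg/L.
D(2.46) = [0.316×19.48/(0.393−0.316)](e^(−0.316×2.46) − e^(−0.393×2.46)) + 0.6861 e^(−0.393×2.46)
= 79.94 × (0.4596 − 0.3803) + 0.6861 × 0.3803 = 6.601 mg/L.
DO = 9.11 − 6.601 = 2.509 mg/L.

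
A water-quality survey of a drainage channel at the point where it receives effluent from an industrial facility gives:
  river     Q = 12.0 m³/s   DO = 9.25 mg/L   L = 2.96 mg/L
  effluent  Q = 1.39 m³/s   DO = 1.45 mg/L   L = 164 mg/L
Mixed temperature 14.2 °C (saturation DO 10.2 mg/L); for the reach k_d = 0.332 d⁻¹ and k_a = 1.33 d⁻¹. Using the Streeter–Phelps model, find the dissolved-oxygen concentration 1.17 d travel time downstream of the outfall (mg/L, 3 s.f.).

Mixed DO = (12.0×9.25 + 1.39×1.45)/(12.0+1.39) = 113.0/13.39 = 8.440 mg/L.
Mixed L₀ = (12.0×2.96 + 1.39×164)/(13.39) = 263.5/13.39 = 19.68 mg/L.
Initial deficit D₀ = C_s − DO₀ = 10.2 − 8.440 = 1.760 mg/L.
D(1.17) = [0.332×19.68/(1.33−0.332)](e^(−0.332×1.17) − e^(−1.33×1.17)) + 1.760 e^(−1.33×1.17)
= 6.546 × (0.6781 − 0.2110) + 1.760 × 0.2110 = 3.429 mg/L.
DO = 10.2 − 3.429 = 6.771 mg/L.

DO ≈ 6.77 mg/L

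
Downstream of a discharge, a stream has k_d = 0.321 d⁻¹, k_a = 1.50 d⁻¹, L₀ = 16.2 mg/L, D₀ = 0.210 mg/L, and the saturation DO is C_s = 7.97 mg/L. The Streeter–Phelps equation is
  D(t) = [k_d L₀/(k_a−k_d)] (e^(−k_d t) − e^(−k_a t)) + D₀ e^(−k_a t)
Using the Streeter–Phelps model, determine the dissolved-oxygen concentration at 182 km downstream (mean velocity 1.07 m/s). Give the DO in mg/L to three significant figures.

DO ≈ 5.84 mg/L

Travel time t = x/v = 182 km / (1.07 m/s) = 182000 m / 1.07 m/s = 170100 s = 1.969 d.
k_d L₀/(k_a−k_d) = 0.321×16.2/(1.50−0.321) = 5.200/1.179 = 4.411 mg/L.
e^(−k_d t) = e^(−0.321×1.969) = 0.5316; e^(−k_a t) = e^(−1.50×1.969) = 0.05218.
D = 4.411 × (0.5316 − 0.05218) + 0.210 × 0.05218 = 2.114 + 0.01096 = 2.125 mg/L.
DO = C_s − D = 7.97 − 2.125 = 5.845 mg/L.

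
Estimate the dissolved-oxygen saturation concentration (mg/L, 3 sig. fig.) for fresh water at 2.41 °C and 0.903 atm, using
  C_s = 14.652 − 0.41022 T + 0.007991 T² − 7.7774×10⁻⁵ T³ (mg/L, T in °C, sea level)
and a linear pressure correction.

C_s ≈ 12.4 mg/L

At sea level: C_s = 14.652 − 0.41022×2.41 + 0.007991×2.41² − 7.7774×10⁻⁵×2.41³ = 13.71 mg/L.
Pressure correction: C_s' = 13.71 × 0.903 = 12.38 mg/L.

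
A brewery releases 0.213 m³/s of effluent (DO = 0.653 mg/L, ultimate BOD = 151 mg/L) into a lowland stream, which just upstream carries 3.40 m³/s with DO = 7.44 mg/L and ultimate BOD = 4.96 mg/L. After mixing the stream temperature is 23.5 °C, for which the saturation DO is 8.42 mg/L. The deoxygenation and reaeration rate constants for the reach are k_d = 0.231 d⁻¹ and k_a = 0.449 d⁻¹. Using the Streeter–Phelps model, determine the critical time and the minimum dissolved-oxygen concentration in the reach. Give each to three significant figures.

Mixed DO = (3.40×7.44 + 0.213×0.653)/(3.40+0.213) = 25.44/3.613 = 7.040 mg/L.
Mixed L₀ = (3.40×4.96 + 0.213×151)/(3.613) = 49.03/3.613 = 13.57 mg/L.
Initial deficit D₀ = C_s − DO₀ = 8.42 − 7.040 = 1.380 mg/L.
t_c = (1/0.2180) ln[(0.449/0.231)(1 − 1.380×0.2180/(0.231×13.57))] = 4.587 × ln(1.757) = 2.586 d.
D_c = (0.231/0.449) × 13.57 × e^(−0.231×2.586) = 0.5145 × 13.57 × 0.5503 = 3.842 mg/L.
Minimum DO = 8.42 − 3.842 = 4.578 mg/L.

t_c ≈ 2.59 d; minimum DO ≈ 4.58 mg/L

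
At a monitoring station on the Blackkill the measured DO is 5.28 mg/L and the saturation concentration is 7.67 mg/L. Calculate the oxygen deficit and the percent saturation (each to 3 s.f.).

D ≈ 2.39 mg/L; 68.8 % saturation

D = C_s − C = 7.67 − 5.28 = 2.39 mg/L.
% saturation = 5.28/7.67 × 100 = 68.8 %.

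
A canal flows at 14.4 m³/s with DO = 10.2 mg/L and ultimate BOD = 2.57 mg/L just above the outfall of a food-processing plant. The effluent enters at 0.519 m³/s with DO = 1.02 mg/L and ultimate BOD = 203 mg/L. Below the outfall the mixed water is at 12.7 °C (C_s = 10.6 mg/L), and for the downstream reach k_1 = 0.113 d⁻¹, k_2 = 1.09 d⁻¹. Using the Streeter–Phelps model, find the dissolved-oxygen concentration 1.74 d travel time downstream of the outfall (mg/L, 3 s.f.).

DO ≈ 9.75 mg/L

Mixed DO = (14.4×10.2 + 0.519×1.02)/(14.4+0.519) = 147.4/14.92 = 9.881 mg/L.
Mixed L₀ = (14.4×2.57 + 0.519×203)/(14.92) = 142.4/14.92 = 9.543 mg/L.
Initial deficit D₀ = C_s − DO₀ = 10.6 − 9.881 = 0.7194 mg/L.
D(1.74) = [0.113×9.543/(1.09−0.113)](e^(−0.113×1.74) − e^(−1.09×1.74)) + 0.7194 e^(−1.09×1.74)
= 1.104 × (0.8215 − 0.1501) + 0.7194 × 0.1501 = 0.8490 mg/L.
DO = 10.6 − 0.8490 = 9.751 mg/L.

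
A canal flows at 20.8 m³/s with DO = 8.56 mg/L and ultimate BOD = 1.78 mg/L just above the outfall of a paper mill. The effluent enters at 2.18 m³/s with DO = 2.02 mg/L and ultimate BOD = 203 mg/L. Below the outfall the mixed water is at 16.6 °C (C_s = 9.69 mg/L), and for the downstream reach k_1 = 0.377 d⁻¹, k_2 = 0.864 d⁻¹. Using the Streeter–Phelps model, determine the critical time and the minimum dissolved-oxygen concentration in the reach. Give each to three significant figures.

Mixed DO = (20.8×8.56 + 2.18×2.02)/(20.8+2.18) = 182.5/22.98 = 7.940 mg/L.
Mixed L₀ = (20.8×1.78 + 2.18×203)/(22.98) = 479.6/22.98 = 20.87 mg/L.
Initial deficit D₀ = C_s − DO₀ = 9.69 − 7.940 = 1.750 mg/L.
t_c = (1/0.4870) ln[(0.864/0.377)(1 − 1.750×0.4870/(0.377×20.87))] = 2.053 × ln(2.043) = 1.467 d.
D_c = (0.377/0.864) × 20.87 × e^(−0.377×1.467) = 0.4363 × 20.87 × 0.5751 = 5.237 mg/L.
Minimum DO = 9.69 − 5.237 = 4.453 mg/L.

t_c ≈ 1.47 d; minimum DO ≈ 4.45 mg/L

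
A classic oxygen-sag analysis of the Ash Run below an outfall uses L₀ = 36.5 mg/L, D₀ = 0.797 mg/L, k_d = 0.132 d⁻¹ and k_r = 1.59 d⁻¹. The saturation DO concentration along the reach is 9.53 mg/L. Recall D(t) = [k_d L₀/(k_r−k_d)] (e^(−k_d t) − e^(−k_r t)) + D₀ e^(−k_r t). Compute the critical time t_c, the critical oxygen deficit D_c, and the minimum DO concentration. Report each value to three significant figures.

t_c ≈ 1.52 d; D_c ≈ 2.48 mg/L; min DO ≈ 7.05 mg/L

At the critical point dD/dt = 0, so k_d L₀ e^(−k_d t) = k_r D. Substituting D(t) from the Streeter–Phelps equation and solving for t gives
t_c = ln[(k_r/k_d)(1 − D₀(k_r−k_d)/(k_d L₀))] / (k_r−k_d).
Here k_r−k_d = 1.458 d⁻¹ and 1 − D₀(k_r−k_d)/(k_d L₀) = 1 − 0.797×1.458/(0.132×36.5) = 0.7588, so
t_c = ln(12.05 × 0.7588) / 1.458 = 2.213 / 1.458 = 1.518 d.
L(t_c) = L₀ e^(−k_d t_c) = 36.5 × 0.8185 = 29.87 mg/L, and at the critical point k_r D_c = k_d L, so D_c = (0.132/1.59) × 29.87 = 2.480 mg/L.
Minimum DO = C_s − D_c = 9.53 − 2.480 = 7.050 mg/L.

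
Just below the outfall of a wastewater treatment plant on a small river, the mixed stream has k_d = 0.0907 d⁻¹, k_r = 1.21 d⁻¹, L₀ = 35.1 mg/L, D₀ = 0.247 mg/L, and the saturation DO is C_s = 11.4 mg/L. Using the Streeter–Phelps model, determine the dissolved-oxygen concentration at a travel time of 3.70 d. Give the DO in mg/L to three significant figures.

k_d L₀/(k_r−k_d) = 0.0907×35.1/(1.21−0.0907) = 3.184/1.119 = 2.844 mg/L.
e^(−k_d t) = e^(−0.0907×3.700) = 0.7149; e^(−k_r t) = e^(−1.21×3.700) = 0.01137.
D = 2.844 × (0.7149 − 0.01137) + 0.247 × 0.01137 = 2.001 + 0.002808 = 2.004 mg/L.
DO = C_s − D = 11.4 − 2.004 = 9.396 mg/L.

DO ≈ 9.40 mg/L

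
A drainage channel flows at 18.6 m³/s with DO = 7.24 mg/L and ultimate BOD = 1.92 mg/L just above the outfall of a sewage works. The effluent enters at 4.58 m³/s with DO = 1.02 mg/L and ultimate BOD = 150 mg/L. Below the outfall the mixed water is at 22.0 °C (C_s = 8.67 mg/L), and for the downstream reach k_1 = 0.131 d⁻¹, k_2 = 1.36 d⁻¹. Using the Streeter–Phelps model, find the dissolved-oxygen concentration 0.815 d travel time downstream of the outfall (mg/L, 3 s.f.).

DO ≈ 5.90 mg/L

Mixed DO = (18.6×7.24 + 4.58×1.02)/(18.6+4.58) = 139.3/23.18 = 6.011 mg/L.
Mixed L₀ = (18.6×1.92 + 4.58×150)/(23.18) = 722.7/23.18 = 31.18 mg/L.
Initial deficit D₀ = C_s − DO₀ = 8.67 − 6.011 = 2.659 mg/L.
D(0.815) = [0.131×31.18/(1.36−0.131)](e^(−0.131×0.815) − e^(−1.36×0.815)) + 2.659 e^(−1.36×0.815)
= 3.323 × (0.8987 − 0.3301) + 2.659 × 0.3301 = 2.767 mg/L.
DO = 8.67 − 2.767 = 5.903 mg/L.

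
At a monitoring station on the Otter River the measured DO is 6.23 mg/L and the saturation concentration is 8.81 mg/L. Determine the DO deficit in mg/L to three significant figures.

D ≈ 2.58 mg/L

D = C_s − C = 8.81 − 6.23 = 2.58 mg/L.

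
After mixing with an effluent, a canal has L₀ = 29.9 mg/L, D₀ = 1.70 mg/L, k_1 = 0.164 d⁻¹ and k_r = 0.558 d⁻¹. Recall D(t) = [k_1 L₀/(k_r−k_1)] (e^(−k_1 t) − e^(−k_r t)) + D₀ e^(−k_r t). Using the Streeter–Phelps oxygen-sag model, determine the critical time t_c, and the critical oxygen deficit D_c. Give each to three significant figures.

t_c = [1/(k_r−k_1)] ln[(k_r/k_1)(1 − D₀(k_r−k_1)/(k_1 L₀))]
= [1/(0.558−0.164)] ln[(0.558/0.164)(1 − 1.70×0.3940/(0.164×29.9))]
= (1/0.3940) ln[3.402 × 0.8634] = 2.538 × ln(2.938) = 2.538 × 1.078 = 2.735 d.
L(t_c) = L₀ e^(−k_1 t_c) = 29.9 × 0.6386 = 19.09 mg/L, and at the critical point k_r D_c = k_1 L, so D_c = (0.164/0.558) × 19.09 = 5.611 mg/L.

t_c ≈ 2.74 d; D_c ≈ 5.61 mg/L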